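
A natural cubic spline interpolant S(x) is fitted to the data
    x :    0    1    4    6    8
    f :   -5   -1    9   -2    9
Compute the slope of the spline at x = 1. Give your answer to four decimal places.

Let σ_i = S''(x_i). Step sizes h_i = 1, 3, 2, 2; slopes of the chords Δ_i = (y_(i+1) - y_i)/h_i = 4, 10/3, -11/2, 11/2.
  1·σ_0 + 8·σ_1 + 3·σ_2 = 6(Δ_1 - Δ_0) = -4
  3·σ_1 + 10·σ_2 + 2·σ_3 = 6(Δ_2 - Δ_1) = -53
  2·σ_2 + 8·σ_3 + 2·σ_4 = 6(Δ_3 - Δ_2) = 66
Natural end conditions: σ_0 = σ_4 = 0.
Hence σ_0 = 0, σ_1 = 341/134, σ_2 = -544/67, σ_3 = 2755/268, σ_4 = 0.
On [1, 4], S'(x) = b_1 + 2c_1·(x - 1) + 3d_1·(x - 1)² with b_1 = Δ_1 - h_1(2σ_1 + σ_2)/6 = 1949/402, c_1 = σ_1/2 = 341/268, d_1 = (σ_2 - σ_1)/(6h_1) = -1429/2412. So S'(1) = 1949/402.

4.8483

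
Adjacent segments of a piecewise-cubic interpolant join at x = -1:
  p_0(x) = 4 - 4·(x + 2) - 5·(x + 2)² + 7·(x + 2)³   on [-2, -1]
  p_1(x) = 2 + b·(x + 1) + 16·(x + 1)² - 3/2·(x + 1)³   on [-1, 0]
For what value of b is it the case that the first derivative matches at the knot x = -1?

p_0'(x) = -4 - 10·(x + 2) + 21·(x + 2)², so p_0'(-1) = 7. On the right, p_1'(-1) = b, so b = 7.

7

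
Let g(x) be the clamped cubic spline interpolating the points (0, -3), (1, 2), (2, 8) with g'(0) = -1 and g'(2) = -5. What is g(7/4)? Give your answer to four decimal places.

8.2227

Write M_i for g''(x_i). With h_i = 1, 1 and divided differences Δ_i = 5, 6, the continuity of g' gives the tridiagonal system
  1·M_0 + 4·M_1 + 1·M_2 = 6(Δ_1 - Δ_0) = 6
Clamped end conditions give two more equations: 2h_0·M_0 + h_0·M_1 = 6(Δ_0 - g'(0)) = 36 and h_1·M_1 + 2h_1·M_2 = 6(g'(2) - Δ_1) = -66.
Hence M_0 = 29/2, M_1 = 7, M_2 = -73/2.
On [1, 2], g(x) = 2 + 39/4·(x - 1) + 7/2·(x - 1)² - 29/4·(x - 1)³.
With (x - 1) = 3/4: g(7/4) = 2105/256.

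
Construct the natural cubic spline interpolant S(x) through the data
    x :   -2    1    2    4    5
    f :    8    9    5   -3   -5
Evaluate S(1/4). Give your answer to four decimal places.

With M_i denoting the second derivative at x_i, h_i = 3, 1, 2, 1, and Δ_i = (y_(i+1) − y_i)/h_i = 1/3, -4, -4, -2:
  3·M_0 + 8·M_1 + 1·M_2 = 6(Δ_1 - Δ_0) = -26
  1·M_1 + 6·M_2 + 2·M_3 = 6(Δ_2 - Δ_1) = 0
  2·M_2 + 6·M_3 + 1·M_4 = 6(Δ_3 - Δ_2) = 12
Natural end conditions: M_0 = M_4 = 0.
Hence M_0 = 0, M_1 = -404/125, M_2 = -18/125, M_3 = 256/125, M_4 = 0.
On [-2, 1], S(x) = 8 + 731/375·(x + 2) + 0·(x + 2)² - 202/1125·(x + 2)³.
With (x + 2) = 9/4: S(1/4) = 41363/4000.

10.3408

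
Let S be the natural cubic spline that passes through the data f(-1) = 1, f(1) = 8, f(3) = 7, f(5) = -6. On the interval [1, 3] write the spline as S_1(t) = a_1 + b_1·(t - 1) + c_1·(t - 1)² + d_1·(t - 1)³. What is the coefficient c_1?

With M_i denoting the second derivative at x_i, h_i = 2, 2, 2, and Δ_i = (y_(i+1) − y_i)/h_i = 7/2, -1/2, -13/2:
  2·M_0 + 8·M_1 + 2·M_2 = 6(Δ_1 - Δ_0) = -24
  2·M_1 + 8·M_2 + 2·M_3 = 6(Δ_2 - Δ_1) = -36
Natural end conditions: M_0 = M_3 = 0.
Solving: M_0 = 0, M_1 = -2, M_2 = -4, M_3 = 0.
On [1, 3], with S_1(t) = a_1 + b_1·(t - 1) + c_1·(t - 1)² + d_1·(t - 1)³: c_1 = M_1/2 = -1, d_1 = (M_2 - M_1)/(6h_1) = -1/6, b_1 = Δ_1 - h_1(2M_1 + M_2)/6 = 13/6.

-1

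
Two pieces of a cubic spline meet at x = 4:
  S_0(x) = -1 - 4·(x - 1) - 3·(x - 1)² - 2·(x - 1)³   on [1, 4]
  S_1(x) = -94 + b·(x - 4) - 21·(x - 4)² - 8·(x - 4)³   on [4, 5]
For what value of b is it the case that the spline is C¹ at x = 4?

-76

S_0'(x) = -4 - 6·(x - 1) - 6·(x - 1)², so S_0'(4) = -76. On the right, S_1'(4) = b, so b = -76.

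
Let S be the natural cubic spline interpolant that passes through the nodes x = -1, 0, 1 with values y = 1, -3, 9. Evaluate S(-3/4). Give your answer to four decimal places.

Let M_i = S''(x_i). Step sizes h_i = 1, 1; slopes of the chords Δ_i = (y_(i+1) - y_i)/h_i = -4, 12.
  1·M_0 + 4·M_1 + 1·M_2 = 6(Δ_1 - Δ_0) = 96
Natural end conditions: M_0 = M_2 = 0.
Solving: M_0 = 0, M_1 = 24, M_2 = 0.
On [-1, 0], S(x) = 1 - 8·(x + 1) + 0·(x + 1)² + 4·(x + 1)³.
With (x + 1) = 1/4: S(-3/4) = -15/16.

-0.9375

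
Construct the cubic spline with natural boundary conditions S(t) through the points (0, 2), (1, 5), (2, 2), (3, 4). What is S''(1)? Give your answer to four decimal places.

Write M_i for S''(x_i). With h_i = 1, 1, 1 and divided differences Δ_i = 3, -3, 2, the continuity of S' gives the tridiagonal system
  1·M_0 + 4·M_1 + 1·M_2 = 6(Δ_1 - Δ_0) = -36
  1·M_1 + 4·M_2 + 1·M_3 = 6(Δ_2 - Δ_1) = 30
Natural end conditions: M_0 = M_3 = 0.
Forward elimination and back-substitution give M_0 = 0, M_1 = -58/5, M_2 = 52/5, M_3 = 0.

-11.6000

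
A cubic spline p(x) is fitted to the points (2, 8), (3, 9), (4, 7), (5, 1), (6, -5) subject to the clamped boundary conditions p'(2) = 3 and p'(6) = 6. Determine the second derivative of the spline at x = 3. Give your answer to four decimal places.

With M_i denoting the second derivative at x_i, h_i = 1, 1, 1, 1, and Δ_i = (y_(i+1) − y_i)/h_i = 1, -2, -6, -6:
  1·M_0 + 4·M_1 + 1·M_2 = 6(Δ_1 - Δ_0) = -18
  1·M_1 + 4·M_2 + 1·M_3 = 6(Δ_2 - Δ_1) = -24
  1·M_2 + 4·M_3 + 1·M_4 = 6(Δ_3 - Δ_2) = 0
Clamped end conditions give two more equations: 2h_0·M_0 + h_0·M_1 = 6(Δ_0 - p'(2)) = -12 and h_3·M_3 + 2h_3·M_4 = 6(p'(6) - Δ_3) = 72.
Solving the tridiagonal system: M_0 = -33/7, M_1 = -18/7, M_2 = -3, M_3 = -66/7, M_4 = 285/7.

-2.5714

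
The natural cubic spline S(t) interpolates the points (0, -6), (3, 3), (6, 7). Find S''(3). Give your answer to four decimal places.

With m_i denoting the second derivative at x_i, h_i = 3, 3, and Δ_i = (y_(i+1) − y_i)/h_i = 3, 4/3:
  3·m_0 + 12·m_1 + 3·m_2 = 6(Δ_1 - Δ_0) = -10
Natural end conditions: m_0 = m_2 = 0.
Hence m_0 = 0, m_1 = -5/6, m_2 = 0.

-0.8333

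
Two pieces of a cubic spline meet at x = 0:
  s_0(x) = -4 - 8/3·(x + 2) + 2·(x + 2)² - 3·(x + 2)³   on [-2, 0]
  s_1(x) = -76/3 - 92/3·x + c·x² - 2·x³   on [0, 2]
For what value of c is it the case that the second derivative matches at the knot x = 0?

s_0''(x) = 4 - 18·(x + 2), so s_0''(0) = -32. On the right, s_1''(0) = 2c, so c = -16.

-16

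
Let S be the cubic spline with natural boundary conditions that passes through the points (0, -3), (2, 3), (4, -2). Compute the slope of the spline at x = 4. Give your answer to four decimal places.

-3.8750

Put M_i = S'' at the i-th knot. Here h = (2, 2) and Δ = (3, -5/2), so the interior equations h_(i-1)·M_(i-1) + 2(h_(i-1)+h_i)·M_i + h_i·M_(i+1) = 6(Δ_i − Δ_(i-1)) read
  2·M_0 + 8·M_1 + 2·M_2 = 6(Δ_1 - Δ_0) = -33
Natural end conditions: M_0 = M_2 = 0.
Solving the tridiagonal system: M_0 = 0, M_1 = -33/8, M_2 = 0.
On [2, 4], S'(x) = b_1 + 2c_1·(x - 2) + 3d_1·(x - 2)² with b_1 = Δ_1 - h_1(2M_1 + M_2)/6 = 1/4, c_1 = M_1/2 = -33/16, d_1 = (M_2 - M_1)/(6h_1) = 11/32. So S'(4) = -31/8.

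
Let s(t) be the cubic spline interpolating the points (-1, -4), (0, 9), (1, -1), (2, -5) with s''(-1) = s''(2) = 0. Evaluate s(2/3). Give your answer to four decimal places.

Write M_i for s''(x_i). With h_i = 1, 1, 1 and divided differences Δ_i = 13, -10, -4, the continuity of s' gives the tridiagonal system
  1·M_0 + 4·M_1 + 1·M_2 = 6(Δ_1 - Δ_0) = -138
  1·M_1 + 4·M_2 + 1·M_3 = 6(Δ_2 - Δ_1) = 36
Natural end conditions: M_0 = M_3 = 0.
Solving the tridiagonal system: M_0 = 0, M_1 = -196/5, M_2 = 94/5, M_3 = 0.
On [0, 1], s(t) = 9 - 1/15·t - 98/5·t² + 29/3·t³.
With t = 2/3: s(2/3) = 1259/405.

3.1086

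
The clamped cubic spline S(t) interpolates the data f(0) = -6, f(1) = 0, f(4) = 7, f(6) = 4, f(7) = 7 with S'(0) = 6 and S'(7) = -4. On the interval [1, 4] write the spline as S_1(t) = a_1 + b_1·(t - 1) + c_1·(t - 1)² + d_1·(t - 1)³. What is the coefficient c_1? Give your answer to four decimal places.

Put M_i = S'' at the i-th knot. Here h = (1, 3, 2, 1) and Δ = (6, 7/3, -3/2, 3), so the interior equations h_(i-1)·M_(i-1) + 2(h_(i-1)+h_i)·M_i + h_i·M_(i+1) = 6(Δ_i − Δ_(i-1)) read
  1·M_0 + 8·M_1 + 3·M_2 = 6(Δ_1 - Δ_0) = -22
  3·M_1 + 10·M_2 + 2·M_3 = 6(Δ_2 - Δ_1) = -23
  2·M_2 + 6·M_3 + 1·M_4 = 6(Δ_3 - Δ_2) = 27
Clamped end conditions give two more equations: 2h_0·M_0 + h_0·M_1 = 6(Δ_0 - S'(0)) = 0 and h_3·M_3 + 2h_3·M_4 = 6(S'(7) - Δ_3) = -42.
Solving the tridiagonal system: M_0 = 101/148, M_1 = -101/74, M_2 = -1741/444, M_3 = 1127/111, M_4 = -5789/222.
On [1, 4], with S_1(t) = a_1 + b_1·(t - 1) + c_1·(t - 1)² + d_1·(t - 1)³: c_1 = M_1/2 = -101/148, d_1 = (M_2 - M_1)/(6h_1) = -1135/7992, b_1 = Δ_1 - h_1(2M_1 + M_2)/6 = 1675/296.

-0.6824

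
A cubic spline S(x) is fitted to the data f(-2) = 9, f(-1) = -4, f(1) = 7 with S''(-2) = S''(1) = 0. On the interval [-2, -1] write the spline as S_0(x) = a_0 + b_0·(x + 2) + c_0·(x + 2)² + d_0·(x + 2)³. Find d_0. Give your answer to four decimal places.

Let M_i = S''(x_i). Step sizes h_i = 1, 2; slopes of the chords Δ_i = (y_(i+1) - y_i)/h_i = -13, 11/2.
  1·M_0 + 6·M_1 + 2·M_2 = 6(Δ_1 - Δ_0) = 111
Natural end conditions: M_0 = M_2 = 0.
Solving: M_0 = 0, M_1 = 37/2, M_2 = 0.
On [-2, -1], with S_0(x) = a_0 + b_0·(x + 2) + c_0·(x + 2)² + d_0·(x + 2)³: c_0 = M_0/2 = 0, d_0 = (M_1 - M_0)/(6h_0) = 37/12, b_0 = Δ_0 - h_0(2M_0 + M_1)/6 = -193/12.

3.0833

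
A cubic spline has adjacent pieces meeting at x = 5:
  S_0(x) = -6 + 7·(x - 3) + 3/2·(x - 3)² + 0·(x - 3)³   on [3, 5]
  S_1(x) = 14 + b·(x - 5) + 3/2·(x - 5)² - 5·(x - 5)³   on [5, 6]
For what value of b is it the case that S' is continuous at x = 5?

13

S_0'(x) = 7 + 3·(x - 3) + 0·(x - 3)², so S_0'(5) = 13. On the right, S_1'(5) = b, so b = 13.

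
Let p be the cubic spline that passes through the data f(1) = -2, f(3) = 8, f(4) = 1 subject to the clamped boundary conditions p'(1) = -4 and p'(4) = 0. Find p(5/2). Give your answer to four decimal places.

7.1406

With m_i denoting the second derivative at x_i, h_i = 2, 1, and Δ_i = (y_(i+1) − y_i)/h_i = 5, -7:
  2·m_0 + 6·m_1 + 1·m_2 = 6(Δ_1 - Δ_0) = -72
Clamped end conditions give two more equations: 2h_0·m_0 + h_0·m_1 = 6(Δ_0 - p'(1)) = 54 and h_1·m_1 + 2h_1·m_2 = 6(p'(4) - Δ_1) = 42.
Solving the tridiagonal system: m_0 = 161/6, m_1 = -80/3, m_2 = 103/3.
On [1, 3], p(x) = -2 - 4·(x - 1) + 161/12·(x - 1)² - 107/24·(x - 1)³.
With (x - 1) = 3/2: p(5/2) = 457/64.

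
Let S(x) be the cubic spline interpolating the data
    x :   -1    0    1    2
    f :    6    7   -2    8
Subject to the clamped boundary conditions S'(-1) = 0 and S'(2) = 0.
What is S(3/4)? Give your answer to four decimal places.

With M_i denoting the second derivative at x_i, h_i = 1, 1, 1, and Δ_i = (y_(i+1) − y_i)/h_i = 1, -9, 10:
  1·M_0 + 4·M_1 + 1·M_2 = 6(Δ_1 - Δ_0) = -60
  1·M_1 + 4·M_2 + 1·M_3 = 6(Δ_2 - Δ_1) = 114
Clamped end conditions give two more equations: 2h_0·M_0 + h_0·M_1 = 6(Δ_0 - S'(-1)) = 6 and h_2·M_2 + 2h_2·M_3 = 6(S'(2) - Δ_2) = -60.
Solving: M_0 = 96/5, M_1 = -162/5, M_2 = 252/5, M_3 = -276/5.
On [0, 1], S(x) = 7 - 33/5·x - 81/5·x² + 69/5·x³.
With x = 3/4: S(3/4) = -397/320.

-1.2406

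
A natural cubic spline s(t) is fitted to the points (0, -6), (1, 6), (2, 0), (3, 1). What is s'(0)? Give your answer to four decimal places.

17.2667

With m_i denoting the second derivative at x_i, h_i = 1, 1, 1, and Δ_i = (y_(i+1) − y_i)/h_i = 12, -6, 1:
  1·m_0 + 4·m_1 + 1·m_2 = 6(Δ_1 - Δ_0) = -108
  1·m_1 + 4·m_2 + 1·m_3 = 6(Δ_2 - Δ_1) = 42
Natural end conditions: m_0 = m_3 = 0.
Solving the tridiagonal system: m_0 = 0, m_1 = -158/5, m_2 = 92/5, m_3 = 0.
On [0, 1], s'(t) = b_0 + 2c_0·t + 3d_0·t² with b_0 = Δ_0 - h_0(2m_0 + m_1)/6 = 259/15, c_0 = m_0/2 = 0, d_0 = (m_1 - m_0)/(6h_0) = -79/15. So s'(0) = 259/15.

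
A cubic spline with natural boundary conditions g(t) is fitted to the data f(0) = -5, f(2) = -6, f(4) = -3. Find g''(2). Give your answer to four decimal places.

With M_i denoting the second derivative at x_i, h_i = 2, 2, and Δ_i = (y_(i+1) − y_i)/h_i = -1/2, 3/2:
  2·M_0 + 8·M_1 + 2·M_2 = 6(Δ_1 - Δ_0) = 12
Natural end conditions: M_0 = M_2 = 0.
Solving the tridiagonal system: M_0 = 0, M_1 = 3/2, M_2 = 0.

1.5000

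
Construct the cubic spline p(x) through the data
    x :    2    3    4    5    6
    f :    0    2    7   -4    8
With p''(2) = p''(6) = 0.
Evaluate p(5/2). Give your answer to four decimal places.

0.1161

Write M_i for p''(x_i). With h_i = 1, 1, 1, 1 and divided differences Δ_i = 2, 5, -11, 12, the continuity of p' gives the tridiagonal system
  1·M_0 + 4·M_1 + 1·M_2 = 6(Δ_1 - Δ_0) = 18
  1·M_1 + 4·M_2 + 1·M_3 = 6(Δ_2 - Δ_1) = -96
  1·M_2 + 4·M_3 + 1·M_4 = 6(Δ_3 - Δ_2) = 138
Natural end conditions: M_0 = M_4 = 0.
Solving the tridiagonal system: M_0 = 0, M_1 = 99/7, M_2 = -270/7, M_3 = 309/7, M_4 = 0.
On [2, 3], p(x) = 0 - 5/14·(x - 2) + 0·(x - 2)² + 33/14·(x - 2)³.
With (x - 2) = 1/2: p(5/2) = 13/112.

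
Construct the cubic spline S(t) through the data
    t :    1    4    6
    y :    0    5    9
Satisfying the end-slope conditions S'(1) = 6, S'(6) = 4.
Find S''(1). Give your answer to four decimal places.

-4.9333

Let σ_i = S''(x_i). Step sizes h_i = 3, 2; slopes of the chords Δ_i = (y_(i+1) - y_i)/h_i = 5/3, 2.
  3·σ_0 + 10·σ_1 + 2·σ_2 = 6(Δ_1 - Δ_0) = 2
Clamped end conditions give two more equations: 2h_0·σ_0 + h_0·σ_1 = 6(Δ_0 - S'(1)) = -26 and h_1·σ_1 + 2h_1·σ_2 = 6(S'(6) - Δ_1) = 12.
Forward elimination and back-substitution give σ_0 = -74/15, σ_1 = 6/5, σ_2 = 12/5.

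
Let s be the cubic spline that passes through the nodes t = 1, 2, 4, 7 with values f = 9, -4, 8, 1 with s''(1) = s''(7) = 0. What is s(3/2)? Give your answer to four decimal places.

With M_i denoting the second derivative at x_i, h_i = 1, 2, 3, and Δ_i = (y_(i+1) − y_i)/h_i = -13, 6, -7/3:
  1·M_0 + 6·M_1 + 2·M_2 = 6(Δ_1 - Δ_0) = 114
  2·M_1 + 10·M_2 + 3·M_3 = 6(Δ_2 - Δ_1) = -50
Natural end conditions: M_0 = M_3 = 0.
Forward elimination and back-substitution give M_0 = 0, M_1 = 155/7, M_2 = -66/7, M_3 = 0.
On [1, 2], s(t) = 9 - 701/42·(t - 1) + 0·(t - 1)² + 155/42·(t - 1)³.
With (t - 1) = 1/2: s(3/2) = 125/112.

1.1161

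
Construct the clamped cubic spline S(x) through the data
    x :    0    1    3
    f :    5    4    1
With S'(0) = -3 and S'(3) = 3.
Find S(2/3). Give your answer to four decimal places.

4.2222

Let M_i = S''(x_i). Step sizes h_i = 1, 2; slopes of the chords Δ_i = (y_(i+1) - y_i)/h_i = -1, -3/2.
  1·M_0 + 6·M_1 + 2·M_2 = 6(Δ_1 - Δ_0) = -3
Clamped end conditions give two more equations: 2h_0·M_0 + h_0·M_1 = 6(Δ_0 - S'(0)) = 12 and h_1·M_1 + 2h_1·M_2 = 6(S'(3) - Δ_1) = 27.
Solving the tridiagonal system: M_0 = 17/2, M_1 = -5, M_2 = 37/4.
On [0, 1], S(x) = 5 - 3·x + 17/4·x² - 9/4·x³.
With x = 2/3: S(2/3) = 38/9.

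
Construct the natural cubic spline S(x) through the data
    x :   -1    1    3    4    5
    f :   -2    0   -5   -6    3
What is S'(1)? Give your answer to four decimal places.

-0.7262

Let σ_i = S''(x_i). Step sizes h_i = 2, 2, 1, 1; slopes of the chords Δ_i = (y_(i+1) - y_i)/h_i = 1, -5/2, -1, 9.
  2·σ_0 + 8·σ_1 + 2·σ_2 = 6(Δ_1 - Δ_0) = -21
  2·σ_1 + 6·σ_2 + 1·σ_3 = 6(Δ_2 - Δ_1) = 9
  1·σ_2 + 4·σ_3 + 1·σ_4 = 6(Δ_3 - Δ_2) = 60
Natural end conditions: σ_0 = σ_4 = 0.
Hence σ_0 = 0, σ_1 = -145/56, σ_2 = -1/7, σ_3 = 421/28, σ_4 = 0.
On [1, 3], S'(x) = b_1 + 2c_1·(x - 1) + 3d_1·(x - 1)² with b_1 = Δ_1 - h_1(2σ_1 + σ_2)/6 = -61/84, c_1 = σ_1/2 = -145/112, d_1 = (σ_2 - σ_1)/(6h_1) = 137/672. So S'(1) = -61/84.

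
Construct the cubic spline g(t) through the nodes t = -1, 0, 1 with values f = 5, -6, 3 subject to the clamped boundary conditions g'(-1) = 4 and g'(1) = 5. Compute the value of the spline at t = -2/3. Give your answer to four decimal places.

3.0185

Let σ_i = g''(x_i). Step sizes h_i = 1, 1; slopes of the chords Δ_i = (y_(i+1) - y_i)/h_i = -11, 9.
  1·σ_0 + 4·σ_1 + 1·σ_2 = 6(Δ_1 - Δ_0) = 120
Clamped end conditions give two more equations: 2h_0·σ_0 + h_0·σ_1 = 6(Δ_0 - g'(-1)) = -90 and h_1·σ_1 + 2h_1·σ_2 = 6(g'(1) - Δ_1) = -24.
Solving the tridiagonal system: σ_0 = -149/2, σ_1 = 59, σ_2 = -83/2.
On [-1, 0], g(t) = 5 + 4·(t + 1) - 149/4·(t + 1)² + 89/4·(t + 1)³.
With (t + 1) = 1/3: g(-2/3) = 163/54.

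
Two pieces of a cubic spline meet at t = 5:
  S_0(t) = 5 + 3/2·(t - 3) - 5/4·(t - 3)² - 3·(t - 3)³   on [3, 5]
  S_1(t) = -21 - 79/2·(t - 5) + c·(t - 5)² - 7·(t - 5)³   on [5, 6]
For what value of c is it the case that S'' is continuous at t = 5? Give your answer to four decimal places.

-19.2500

S_0''(t) = -5/2 - 18·(t - 3), so S_0''(5) = -77/2. On the right, S_1''(5) = 2c, so c = -77/4.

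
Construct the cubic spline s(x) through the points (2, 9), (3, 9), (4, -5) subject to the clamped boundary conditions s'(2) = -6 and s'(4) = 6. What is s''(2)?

45

Put M_i = s'' at the i-th knot. Here h = (1, 1) and Δ = (0, -14), so the interior equations h_(i-1)·M_(i-1) + 2(h_(i-1)+h_i)·M_i + h_i·M_(i+1) = 6(Δ_i − Δ_(i-1)) read
  1·M_0 + 4·M_1 + 1·M_2 = 6(Δ_1 - Δ_0) = -84
Clamped end conditions give two more equations: 2h_0·M_0 + h_0·M_1 = 6(Δ_0 - s'(2)) = 36 and h_1·M_1 + 2h_1·M_2 = 6(s'(4) - Δ_1) = 120.
Solving the tridiagonal system: M_0 = 45, M_1 = -54, M_2 = 87.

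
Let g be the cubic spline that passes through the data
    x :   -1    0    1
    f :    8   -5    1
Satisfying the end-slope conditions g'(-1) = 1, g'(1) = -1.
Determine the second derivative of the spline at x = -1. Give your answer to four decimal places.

-71.5000

With M_i denoting the second derivative at x_i, h_i = 1, 1, and Δ_i = (y_(i+1) − y_i)/h_i = -13, 6:
  1·M_0 + 4·M_1 + 1·M_2 = 6(Δ_1 - Δ_0) = 114
Clamped end conditions give two more equations: 2h_0·M_0 + h_0·M_1 = 6(Δ_0 - g'(-1)) = -84 and h_1·M_1 + 2h_1·M_2 = 6(g'(1) - Δ_1) = -42.
Solving: M_0 = -143/2, M_1 = 59, M_2 = -101/2.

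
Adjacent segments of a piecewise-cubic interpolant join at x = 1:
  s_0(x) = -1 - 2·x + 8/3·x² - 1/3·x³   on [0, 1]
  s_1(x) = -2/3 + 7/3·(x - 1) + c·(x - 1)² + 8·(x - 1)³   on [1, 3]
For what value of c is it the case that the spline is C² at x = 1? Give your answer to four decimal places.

s_0''(x) = 16/3 - 2·x, so s_0''(1) = 10/3. On the right, s_1''(1) = 2c, so c = 5/3.

1.6667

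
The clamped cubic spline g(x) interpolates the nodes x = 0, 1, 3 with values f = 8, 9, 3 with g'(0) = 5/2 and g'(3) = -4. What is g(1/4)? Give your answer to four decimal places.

Put σ_i = g'' at the i-th knot. Here h = (1, 2) and Δ = (1, -3), so the interior equations h_(i-1)·σ_(i-1) + 2(h_(i-1)+h_i)·σ_i + h_i·σ_(i+1) = 6(Δ_i − Δ_(i-1)) read
  1·σ_0 + 6·σ_1 + 2·σ_2 = 6(Δ_1 - Δ_0) = -24
Clamped end conditions give two more equations: 2h_0·σ_0 + h_0·σ_1 = 6(Δ_0 - g'(0)) = -9 and h_1·σ_1 + 2h_1·σ_2 = 6(g'(3) - Δ_1) = -6.
Solving: σ_0 = -8/3, σ_1 = -11/3, σ_2 = 1/3.
On [0, 1], g(x) = 8 + 5/2·x - 4/3·x² - 1/6·x³.
With x = 1/4: g(1/4) = 1093/128.

8.5391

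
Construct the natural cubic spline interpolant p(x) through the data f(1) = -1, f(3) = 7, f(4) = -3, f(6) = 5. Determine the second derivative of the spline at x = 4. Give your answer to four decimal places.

16.8000

Write σ_i for p''(x_i). With h_i = 2, 1, 2 and divided differences Δ_i = 4, -10, 4, the continuity of p' gives the tridiagonal system
  2·σ_0 + 6·σ_1 + 1·σ_2 = 6(Δ_1 - Δ_0) = -84
  1·σ_1 + 6·σ_2 + 2·σ_3 = 6(Δ_2 - Δ_1) = 84
Natural end conditions: σ_0 = σ_3 = 0.
Solving the tridiagonal system: σ_0 = 0, σ_1 = -84/5, σ_2 = 84/5, σ_3 = 0.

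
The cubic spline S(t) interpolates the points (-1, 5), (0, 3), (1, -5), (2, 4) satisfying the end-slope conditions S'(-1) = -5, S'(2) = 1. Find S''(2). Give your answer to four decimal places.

-45.6000

Write m_i for S''(x_i). With h_i = 1, 1, 1 and divided differences Δ_i = -2, -8, 9, the continuity of S' gives the tridiagonal system
  1·m_0 + 4·m_1 + 1·m_2 = 6(Δ_1 - Δ_0) = -36
  1·m_1 + 4·m_2 + 1·m_3 = 6(Δ_2 - Δ_1) = 102
Clamped end conditions give two more equations: 2h_0·m_0 + h_0·m_1 = 6(Δ_0 - S'(-1)) = 18 and h_2·m_2 + 2h_2·m_3 = 6(S'(2) - Δ_2) = -48.
Forward elimination and back-substitution give m_0 = 108/5, m_1 = -126/5, m_2 = 216/5, m_3 = -228/5.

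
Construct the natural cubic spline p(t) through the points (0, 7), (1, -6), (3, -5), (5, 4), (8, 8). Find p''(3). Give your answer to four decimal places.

0.1154

Put m_i = p'' at the i-th knot. Here h = (1, 2, 2, 3) and Δ = (-13, 1/2, 9/2, 4/3), so the interior equations h_(i-1)·m_(i-1) + 2(h_(i-1)+h_i)·m_i + h_i·m_(i+1) = 6(Δ_i − Δ_(i-1)) read
  1·m_0 + 6·m_1 + 2·m_2 = 6(Δ_1 - Δ_0) = 81
  2·m_1 + 8·m_2 + 2·m_3 = 6(Δ_2 - Δ_1) = 24
  2·m_2 + 10·m_3 + 3·m_4 = 6(Δ_3 - Δ_2) = -19
Natural end conditions: m_0 = m_4 = 0.
Forward elimination and back-substitution give m_0 = 0, m_1 = 175/13, m_2 = 3/26, m_3 = -25/13, m_4 = 0.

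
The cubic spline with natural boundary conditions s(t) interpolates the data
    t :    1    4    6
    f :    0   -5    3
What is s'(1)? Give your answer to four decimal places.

With M_i denoting the second derivative at x_i, h_i = 3, 2, and Δ_i = (y_(i+1) − y_i)/h_i = -5/3, 4:
  3·M_0 + 10·M_1 + 2·M_2 = 6(Δ_1 - Δ_0) = 34
Natural end conditions: M_0 = M_2 = 0.
Hence M_0 = 0, M_1 = 17/5, M_2 = 0.
On [1, 4], s'(t) = b_0 + 2c_0·(t - 1) + 3d_0·(t - 1)² with b_0 = Δ_0 - h_0(2M_0 + M_1)/6 = -101/30, c_0 = M_0/2 = 0, d_0 = (M_1 - M_0)/(6h_0) = 17/90. So s'(1) = -101/30.

-3.3667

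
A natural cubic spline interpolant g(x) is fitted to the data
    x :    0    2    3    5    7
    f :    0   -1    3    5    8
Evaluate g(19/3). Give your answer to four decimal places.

With M_i denoting the second derivative at x_i, h_i = 2, 1, 2, 2, and Δ_i = (y_(i+1) − y_i)/h_i = -1/2, 4, 1, 3/2:
  2·M_0 + 6·M_1 + 1·M_2 = 6(Δ_1 - Δ_0) = 27
  1·M_1 + 6·M_2 + 2·M_3 = 6(Δ_2 - Δ_1) = -18
  2·M_2 + 8·M_3 + 2·M_4 = 6(Δ_3 - Δ_2) = 3
Natural end conditions: M_0 = M_4 = 0.
Hence M_0 = 0, M_1 = 669/128, M_2 = -279/64, M_3 = 375/256, M_4 = 0.
On [5, 7], g(x) = 5 + 67/128·(x - 5) + 375/512·(x - 5)² - 125/1024·(x - 5)³.
With (x - 5) = 4/3: g(19/3) = 2899/432.

6.7106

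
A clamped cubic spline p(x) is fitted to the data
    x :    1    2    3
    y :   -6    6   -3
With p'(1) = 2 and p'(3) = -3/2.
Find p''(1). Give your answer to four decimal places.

Write m_i for p''(x_i). With h_i = 1, 1 and divided differences Δ_i = 12, -9, the continuity of p' gives the tridiagonal system
  1·m_0 + 4·m_1 + 1·m_2 = 6(Δ_1 - Δ_0) = -126
Clamped end conditions give two more equations: 2h_0·m_0 + h_0·m_1 = 6(Δ_0 - p'(1)) = 60 and h_1·m_1 + 2h_1·m_2 = 6(p'(3) - Δ_1) = 45.
Hence m_0 = 239/4, m_1 = -119/2, m_2 = 209/4.

59.7500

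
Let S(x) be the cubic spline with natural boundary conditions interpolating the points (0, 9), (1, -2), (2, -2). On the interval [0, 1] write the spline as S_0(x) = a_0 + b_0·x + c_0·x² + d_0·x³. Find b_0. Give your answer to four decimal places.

Write M_i for S''(x_i). With h_i = 1, 1 and divided differences Δ_i = -11, 0, the continuity of S' gives the tridiagonal system
  1·M_0 + 4·M_1 + 1·M_2 = 6(Δ_1 - Δ_0) = 66
Natural end conditions: M_0 = M_2 = 0.
Solving: M_0 = 0, M_1 = 33/2, M_2 = 0.
On [0, 1], with S_0(x) = a_0 + b_0·x + c_0·x² + d_0·x³: c_0 = M_0/2 = 0, d_0 = (M_1 - M_0)/(6h_0) = 11/4, b_0 = Δ_0 - h_0(2M_0 + M_1)/6 = -55/4.

-13.7500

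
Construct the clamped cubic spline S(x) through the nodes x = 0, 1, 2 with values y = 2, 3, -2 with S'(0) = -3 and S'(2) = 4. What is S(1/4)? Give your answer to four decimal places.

1.8867

Let M_i = S''(x_i). Step sizes h_i = 1, 1; slopes of the chords Δ_i = (y_(i+1) - y_i)/h_i = 1, -5.
  1·M_0 + 4·M_1 + 1·M_2 = 6(Δ_1 - Δ_0) = -36
Clamped end conditions give two more equations: 2h_0·M_0 + h_0·M_1 = 6(Δ_0 - S'(0)) = 24 and h_1·M_1 + 2h_1·M_2 = 6(S'(2) - Δ_1) = 54.
Solving: M_0 = 49/2, M_1 = -25, M_2 = 79/2.
On [0, 1], S(x) = 2 - 3·x + 49/4·x² - 33/4·x³.
With x = 1/4: S(1/4) = 483/256.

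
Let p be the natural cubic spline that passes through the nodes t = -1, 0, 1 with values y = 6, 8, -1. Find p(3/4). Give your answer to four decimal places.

Let m_i = p''(x_i). Step sizes h_i = 1, 1; slopes of the chords Δ_i = (y_(i+1) - y_i)/h_i = 2, -9.
  1·m_0 + 4·m_1 + 1·m_2 = 6(Δ_1 - Δ_0) = -66
Natural end conditions: m_0 = m_2 = 0.
Hence m_0 = 0, m_1 = -33/2, m_2 = 0.
On [0, 1], p(t) = 8 - 7/2·t - 33/4·t² + 11/4·t³.
With t = 3/4: p(3/4) = 485/256.

1.8945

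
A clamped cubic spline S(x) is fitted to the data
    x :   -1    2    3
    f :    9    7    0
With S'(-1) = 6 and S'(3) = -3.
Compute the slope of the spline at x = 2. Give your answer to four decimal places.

With σ_i denoting the second derivative at x_i, h_i = 3, 1, and Δ_i = (y_(i+1) − y_i)/h_i = -2/3, -7:
  3·σ_0 + 8·σ_1 + 1·σ_2 = 6(Δ_1 - Δ_0) = -38
Clamped end conditions give two more equations: 2h_0·σ_0 + h_0·σ_1 = 6(Δ_0 - S'(-1)) = -40 and h_1·σ_1 + 2h_1·σ_2 = 6(S'(3) - Δ_1) = 24.
Hence σ_0 = -25/6, σ_1 = -5, σ_2 = 29/2.
On [2, 3], S'(x) = b_1 + 2c_1·(x - 2) + 3d_1·(x - 2)² with b_1 = Δ_1 - h_1(2σ_1 + σ_2)/6 = -31/4, c_1 = σ_1/2 = -5/2, d_1 = (σ_2 - σ_1)/(6h_1) = 13/4. So S'(2) = -31/4.

-7.7500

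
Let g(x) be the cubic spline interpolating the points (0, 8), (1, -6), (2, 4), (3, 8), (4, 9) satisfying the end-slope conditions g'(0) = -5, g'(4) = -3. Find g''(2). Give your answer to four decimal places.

-24.2500

Write σ_i for g''(x_i). With h_i = 1, 1, 1, 1 and divided differences Δ_i = -14, 10, 4, 1, the continuity of g' gives the tridiagonal system
  1·σ_0 + 4·σ_1 + 1·σ_2 = 6(Δ_1 - Δ_0) = 144
  1·σ_1 + 4·σ_2 + 1·σ_3 = 6(Δ_2 - Δ_1) = -36
  1·σ_2 + 4·σ_3 + 1·σ_4 = 6(Δ_3 - Δ_2) = -18
Clamped end conditions give two more equations: 2h_0·σ_0 + h_0·σ_1 = 6(Δ_0 - g'(0)) = -54 and h_3·σ_3 + 2h_3·σ_4 = 6(g'(4) - Δ_3) = -24.
Hence σ_0 = -1537/28, σ_1 = 781/14, σ_2 = -97/4, σ_3 = 73/14, σ_4 = -409/28.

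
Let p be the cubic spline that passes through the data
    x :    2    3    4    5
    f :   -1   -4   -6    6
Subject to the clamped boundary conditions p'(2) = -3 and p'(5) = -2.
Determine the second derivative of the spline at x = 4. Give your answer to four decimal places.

Put M_i = p'' at the i-th knot. Here h = (1, 1, 1) and Δ = (-3, -2, 12), so the interior equations h_(i-1)·M_(i-1) + 2(h_(i-1)+h_i)·M_i + h_i·M_(i+1) = 6(Δ_i − Δ_(i-1)) read
  1·M_0 + 4·M_1 + 1·M_2 = 6(Δ_1 - Δ_0) = 6
  1·M_1 + 4·M_2 + 1·M_3 = 6(Δ_2 - Δ_1) = 84
Clamped end conditions give two more equations: 2h_0·M_0 + h_0·M_1 = 6(Δ_0 - p'(2)) = 0 and h_2·M_2 + 2h_2·M_3 = 6(p'(5) - Δ_2) = -84.
Solving: M_0 = 14/3, M_1 = -28/3, M_2 = 116/3, M_3 = -184/3.

38.6667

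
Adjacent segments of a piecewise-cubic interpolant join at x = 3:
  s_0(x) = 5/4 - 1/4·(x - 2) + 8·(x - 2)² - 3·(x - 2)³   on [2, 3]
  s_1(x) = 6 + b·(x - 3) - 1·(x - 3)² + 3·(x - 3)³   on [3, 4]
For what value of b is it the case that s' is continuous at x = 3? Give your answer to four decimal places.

s_0'(x) = -1/4 + 16·(x - 2) - 9·(x - 2)², so s_0'(3) = 27/4. On the right, s_1'(3) = b, so b = 27/4.

6.7500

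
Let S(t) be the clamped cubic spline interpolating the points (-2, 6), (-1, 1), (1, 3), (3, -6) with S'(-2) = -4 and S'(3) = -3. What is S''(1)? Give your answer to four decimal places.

-8.2391

Write m_i for S''(x_i). With h_i = 1, 2, 2 and divided differences Δ_i = -5, 1, -9/2, the continuity of S' gives the tridiagonal system
  1·m_0 + 6·m_1 + 2·m_2 = 6(Δ_1 - Δ_0) = 36
  2·m_1 + 8·m_2 + 2·m_3 = 6(Δ_2 - Δ_1) = -33
Clamped end conditions give two more equations: 2h_0·m_0 + h_0·m_1 = 6(Δ_0 - S'(-2)) = -6 and h_2·m_2 + 2h_2·m_3 = 6(S'(3) - Δ_2) = 9.
Solving the tridiagonal system: m_0 = -185/23, m_1 = 232/23, m_2 = -379/46, m_3 = 293/46.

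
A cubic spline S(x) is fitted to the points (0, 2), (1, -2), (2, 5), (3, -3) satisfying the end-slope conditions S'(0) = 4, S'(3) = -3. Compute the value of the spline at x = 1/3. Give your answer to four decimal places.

Let M_i = S''(x_i). Step sizes h_i = 1, 1, 1; slopes of the chords Δ_i = (y_(i+1) - y_i)/h_i = -4, 7, -8.
  1·M_0 + 4·M_1 + 1·M_2 = 6(Δ_1 - Δ_0) = 66
  1·M_1 + 4·M_2 + 1·M_3 = 6(Δ_2 - Δ_1) = -90
Clamped end conditions give two more equations: 2h_0·M_0 + h_0·M_1 = 6(Δ_0 - S'(0)) = -48 and h_2·M_2 + 2h_2·M_3 = 6(S'(3) - Δ_2) = 30.
Forward elimination and back-substitution give M_0 = -128/3, M_1 = 112/3, M_2 = -122/3, M_3 = 106/3.
On [0, 1], S(x) = 2 + 4·x - 64/3·x² + 40/3·x³.
With x = 1/3: S(1/3) = 118/81.

1.4568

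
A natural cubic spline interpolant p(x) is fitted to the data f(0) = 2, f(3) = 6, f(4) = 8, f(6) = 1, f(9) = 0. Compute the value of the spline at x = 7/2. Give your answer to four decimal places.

With m_i denoting the second derivative at x_i, h_i = 3, 1, 2, 3, and Δ_i = (y_(i+1) − y_i)/h_i = 4/3, 2, -7/2, -1/3:
  3·m_0 + 8·m_1 + 1·m_2 = 6(Δ_1 - Δ_0) = 4
  1·m_1 + 6·m_2 + 2·m_3 = 6(Δ_2 - Δ_1) = -33
  2·m_2 + 10·m_3 + 3·m_4 = 6(Δ_3 - Δ_2) = 19
Natural end conditions: m_0 = m_4 = 0.
Solving the tridiagonal system: m_0 = 0, m_1 = 296/219, m_2 = -1492/219, m_3 = 1429/438, m_4 = 0.
On [3, 4], p(x) = 6 + 196/73·(x - 3) + 148/219·(x - 3)² - 298/219·(x - 3)³.
With (x - 3) = 1/2: p(7/2) = 6431/876.

7.3413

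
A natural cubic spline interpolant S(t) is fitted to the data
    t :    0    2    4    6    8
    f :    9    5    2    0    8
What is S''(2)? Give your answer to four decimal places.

0.5625

With σ_i denoting the second derivative at x_i, h_i = 2, 2, 2, 2, and Δ_i = (y_(i+1) − y_i)/h_i = -2, -3/2, -1, 4:
  2·σ_0 + 8·σ_1 + 2·σ_2 = 6(Δ_1 - Δ_0) = 3
  2·σ_1 + 8·σ_2 + 2·σ_3 = 6(Δ_2 - Δ_1) = 3
  2·σ_2 + 8·σ_3 + 2·σ_4 = 6(Δ_3 - Δ_2) = 30
Natural end conditions: σ_0 = σ_4 = 0.
Hence σ_0 = 0, σ_1 = 9/16, σ_2 = -3/4, σ_3 = 63/16, σ_4 = 0.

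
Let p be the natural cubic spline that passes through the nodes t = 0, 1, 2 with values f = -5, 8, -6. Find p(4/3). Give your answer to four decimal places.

Put m_i = p'' at the i-th knot. Here h = (1, 1) and Δ = (13, -14), so the interior equations h_(i-1)·m_(i-1) + 2(h_(i-1)+h_i)·m_i + h_i·m_(i+1) = 6(Δ_i − Δ_(i-1)) read
  1·m_0 + 4·m_1 + 1·m_2 = 6(Δ_1 - Δ_0) = -162
Natural end conditions: m_0 = m_2 = 0.
Hence m_0 = 0, m_1 = -81/2, m_2 = 0.
On [1, 2], p(t) = 8 - 1/2·(t - 1) - 81/4·(t - 1)² + 27/4·(t - 1)³.
With (t - 1) = 1/3: p(4/3) = 35/6.

5.8333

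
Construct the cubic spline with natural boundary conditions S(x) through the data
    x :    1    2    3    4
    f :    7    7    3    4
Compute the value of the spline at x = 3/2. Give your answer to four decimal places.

7.5250

With M_i denoting the second derivative at x_i, h_i = 1, 1, 1, and Δ_i = (y_(i+1) − y_i)/h_i = 0, -4, 1:
  1·M_0 + 4·M_1 + 1·M_2 = 6(Δ_1 - Δ_0) = -24
  1·M_1 + 4·M_2 + 1·M_3 = 6(Δ_2 - Δ_1) = 30
Natural end conditions: M_0 = M_3 = 0.
Hence M_0 = 0, M_1 = -42/5, M_2 = 48/5, M_3 = 0.
On [1, 2], S(x) = 7 + 7/5·(x - 1) + 0·(x - 1)² - 7/5·(x - 1)³.
With (x - 1) = 1/2: S(3/2) = 301/40.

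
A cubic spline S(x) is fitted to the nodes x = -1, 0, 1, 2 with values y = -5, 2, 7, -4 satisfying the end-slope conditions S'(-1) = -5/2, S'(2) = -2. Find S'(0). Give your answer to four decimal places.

Put M_i = S'' at the i-th knot. Here h = (1, 1, 1) and Δ = (7, 5, -11), so the interior equations h_(i-1)·M_(i-1) + 2(h_(i-1)+h_i)·M_i + h_i·M_(i+1) = 6(Δ_i − Δ_(i-1)) read
  1·M_0 + 4·M_1 + 1·M_2 = 6(Δ_1 - Δ_0) = -12
  1·M_1 + 4·M_2 + 1·M_3 = 6(Δ_2 - Δ_1) = -96
Clamped end conditions give two more equations: 2h_0·M_0 + h_0·M_1 = 6(Δ_0 - S'(-1)) = 57 and h_2·M_2 + 2h_2·M_3 = 6(S'(2) - Δ_2) = 54.
Forward elimination and back-substitution give M_0 = 88/3, M_1 = -5/3, M_2 = -104/3, M_3 = 133/3.
On [0, 1], S'(x) = b_1 + 2c_1·x + 3d_1·x² with b_1 = Δ_1 - h_1(2M_1 + M_2)/6 = 34/3, c_1 = M_1/2 = -5/6, d_1 = (M_2 - M_1)/(6h_1) = -11/2. So S'(0) = 34/3.

11.3333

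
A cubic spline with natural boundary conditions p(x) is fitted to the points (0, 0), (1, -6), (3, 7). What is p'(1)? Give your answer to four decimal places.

Put M_i = p'' at the i-th knot. Here h = (1, 2) and Δ = (-6, 13/2), so the interior equations h_(i-1)·M_(i-1) + 2(h_(i-1)+h_i)·M_i + h_i·M_(i+1) = 6(Δ_i − Δ_(i-1)) read
  1·M_0 + 6·M_1 + 2·M_2 = 6(Δ_1 - Δ_0) = 75
Natural end conditions: M_0 = M_2 = 0.
Forward elimination and back-substitution give M_0 = 0, M_1 = 25/2, M_2 = 0.
On [1, 3], p'(x) = b_1 + 2c_1·(x - 1) + 3d_1·(x - 1)² with b_1 = Δ_1 - h_1(2M_1 + M_2)/6 = -11/6, c_1 = M_1/2 = 25/4, d_1 = (M_2 - M_1)/(6h_1) = -25/24. So p'(1) = -11/6.

-1.8333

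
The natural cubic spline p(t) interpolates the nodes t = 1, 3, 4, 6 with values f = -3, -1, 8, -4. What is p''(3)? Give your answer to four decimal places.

10.8000

Write m_i for p''(x_i). With h_i = 2, 1, 2 and divided differences Δ_i = 1, 9, -6, the continuity of p' gives the tridiagonal system
  2·m_0 + 6·m_1 + 1·m_2 = 6(Δ_1 - Δ_0) = 48
  1·m_1 + 6·m_2 + 2·m_3 = 6(Δ_2 - Δ_1) = -90
Natural end conditions: m_0 = m_3 = 0.
Solving: m_0 = 0, m_1 = 54/5, m_2 = -84/5, m_3 = 0.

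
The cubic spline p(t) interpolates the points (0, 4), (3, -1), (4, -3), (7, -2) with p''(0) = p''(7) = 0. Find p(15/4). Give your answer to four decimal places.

With m_i denoting the second derivative at x_i, h_i = 3, 1, 3, and Δ_i = (y_(i+1) − y_i)/h_i = -5/3, -2, 1/3:
  3·m_0 + 8·m_1 + 1·m_2 = 6(Δ_1 - Δ_0) = -2
  1·m_1 + 8·m_2 + 3·m_3 = 6(Δ_2 - Δ_1) = 14
Natural end conditions: m_0 = m_3 = 0.
Solving the tridiagonal system: m_0 = 0, m_1 = -10/21, m_2 = 38/21, m_3 = 0.
On [3, 4], p(t) = -1 - 15/7·(t - 3) - 5/21·(t - 3)² + 8/21·(t - 3)³.
With (t - 3) = 3/4: p(15/4) = -289/112.

-2.5804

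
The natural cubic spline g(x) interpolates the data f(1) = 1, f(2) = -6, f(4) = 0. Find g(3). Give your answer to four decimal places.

-5.5000

Let M_i = g''(x_i). Step sizes h_i = 1, 2; slopes of the chords Δ_i = (y_(i+1) - y_i)/h_i = -7, 3.
  1·M_0 + 6·M_1 + 2·M_2 = 6(Δ_1 - Δ_0) = 60
Natural end conditions: M_0 = M_2 = 0.
Solving: M_0 = 0, M_1 = 10, M_2 = 0.
On [2, 4], g(x) = -6 - 11/3·(x - 2) + 5·(x - 2)² - 5/6·(x - 2)³.
With (x - 2) = 1: g(3) = -11/2.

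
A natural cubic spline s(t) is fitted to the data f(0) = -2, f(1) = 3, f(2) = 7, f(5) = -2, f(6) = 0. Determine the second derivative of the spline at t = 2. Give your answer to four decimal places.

Write M_i for s''(x_i). With h_i = 1, 1, 3, 1 and divided differences Δ_i = 5, 4, -3, 2, the continuity of s' gives the tridiagonal system
  1·M_0 + 4·M_1 + 1·M_2 = 6(Δ_1 - Δ_0) = -6
  1·M_1 + 8·M_2 + 3·M_3 = 6(Δ_2 - Δ_1) = -42
  3·M_2 + 8·M_3 + 1·M_4 = 6(Δ_3 - Δ_2) = 30
Natural end conditions: M_0 = M_4 = 0.
Solving: M_0 = 0, M_1 = 24/53, M_2 = -414/53, M_3 = 354/53, M_4 = 0.

-7.8113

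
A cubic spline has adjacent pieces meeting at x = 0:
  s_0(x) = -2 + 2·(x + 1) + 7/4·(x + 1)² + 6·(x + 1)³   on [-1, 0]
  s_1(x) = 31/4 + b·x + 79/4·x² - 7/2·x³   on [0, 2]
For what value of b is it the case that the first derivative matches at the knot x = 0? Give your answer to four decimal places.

s_0'(x) = 2 + 7/2·(x + 1) + 18·(x + 1)², so s_0'(0) = 47/2. On the right, s_1'(0) = b, so b = 47/2.

23.5000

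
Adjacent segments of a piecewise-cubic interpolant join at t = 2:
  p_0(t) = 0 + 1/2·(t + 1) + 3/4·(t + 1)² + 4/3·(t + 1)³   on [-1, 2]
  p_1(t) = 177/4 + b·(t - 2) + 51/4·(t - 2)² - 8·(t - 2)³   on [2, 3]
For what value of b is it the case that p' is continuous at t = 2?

p_0'(t) = 1/2 + 3/2·(t + 1) + 4·(t + 1)², so p_0'(2) = 41. On the right, p_1'(2) = b, so b = 41.

41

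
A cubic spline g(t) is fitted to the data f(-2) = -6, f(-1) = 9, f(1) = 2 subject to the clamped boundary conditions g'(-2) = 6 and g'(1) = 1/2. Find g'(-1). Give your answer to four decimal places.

Let M_i = g''(x_i). Step sizes h_i = 1, 2; slopes of the chords Δ_i = (y_(i+1) - y_i)/h_i = 15, -7/2.
  1·M_0 + 6·M_1 + 2·M_2 = 6(Δ_1 - Δ_0) = -111
Clamped end conditions give two more equations: 2h_0·M_0 + h_0·M_1 = 6(Δ_0 - g'(-2)) = 54 and h_1·M_1 + 2h_1·M_2 = 6(g'(1) - Δ_1) = 24.
Solving the tridiagonal system: M_0 = 131/3, M_1 = -100/3, M_2 = 68/3.
On [-1, 1], g'(t) = b_1 + 2c_1·(t + 1) + 3d_1·(t + 1)² with b_1 = Δ_1 - h_1(2M_1 + M_2)/6 = 67/6, c_1 = M_1/2 = -50/3, d_1 = (M_2 - M_1)/(6h_1) = 14/3. So g'(-1) = 67/6.

11.1667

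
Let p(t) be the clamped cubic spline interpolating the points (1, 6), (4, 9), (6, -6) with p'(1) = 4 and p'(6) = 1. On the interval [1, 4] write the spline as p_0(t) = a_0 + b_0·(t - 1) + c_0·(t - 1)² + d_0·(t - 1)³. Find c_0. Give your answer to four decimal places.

0.7500

Write m_i for p''(x_i). With h_i = 3, 2 and divided differences Δ_i = 1, -15/2, the continuity of p' gives the tridiagonal system
  3·m_0 + 10·m_1 + 2·m_2 = 6(Δ_1 - Δ_0) = -51
Clamped end conditions give two more equations: 2h_0·m_0 + h_0·m_1 = 6(Δ_0 - p'(1)) = -18 and h_1·m_1 + 2h_1·m_2 = 6(p'(6) - Δ_1) = 51.
Solving the tridiagonal system: m_0 = 3/2, m_1 = -9, m_2 = 69/4.
On [1, 4], with p_0(t) = a_0 + b_0·(t - 1) + c_0·(t - 1)² + d_0·(t - 1)³: c_0 = m_0/2 = 3/4, d_0 = (m_1 - m_0)/(6h_0) = -7/12, b_0 = Δ_0 - h_0(2m_0 + m_1)/6 = 4.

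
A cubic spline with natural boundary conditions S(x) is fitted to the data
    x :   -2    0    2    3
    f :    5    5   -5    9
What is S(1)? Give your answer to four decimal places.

Put m_i = S'' at the i-th knot. Here h = (2, 2, 1) and Δ = (0, -5, 14), so the interior equations h_(i-1)·m_(i-1) + 2(h_(i-1)+h_i)·m_i + h_i·m_(i+1) = 6(Δ_i − Δ_(i-1)) read
  2·m_0 + 8·m_1 + 2·m_2 = 6(Δ_1 - Δ_0) = -30
  2·m_1 + 6·m_2 + 1·m_3 = 6(Δ_2 - Δ_1) = 114
Natural end conditions: m_0 = m_3 = 0.
Solving: m_0 = 0, m_1 = -102/11, m_2 = 243/11, m_3 = 0.
On [0, 2], S(x) = 5 - 68/11·x - 51/11·x² + 115/44·x³.
With x = 1: S(1) = -141/44.

-3.2045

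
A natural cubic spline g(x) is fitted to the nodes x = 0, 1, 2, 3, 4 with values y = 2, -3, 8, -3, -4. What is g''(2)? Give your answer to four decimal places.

With M_i denoting the second derivative at x_i, h_i = 1, 1, 1, 1, and Δ_i = (y_(i+1) − y_i)/h_i = -5, 11, -11, -1:
  1·M_0 + 4·M_1 + 1·M_2 = 6(Δ_1 - Δ_0) = 96
  1·M_1 + 4·M_2 + 1·M_3 = 6(Δ_2 - Δ_1) = -132
  1·M_2 + 4·M_3 + 1·M_4 = 6(Δ_3 - Δ_2) = 60
Natural end conditions: M_0 = M_4 = 0.
Solving the tridiagonal system: M_0 = 0, M_1 = 507/14, M_2 = -342/7, M_3 = 381/14, M_4 = 0.

-48.8571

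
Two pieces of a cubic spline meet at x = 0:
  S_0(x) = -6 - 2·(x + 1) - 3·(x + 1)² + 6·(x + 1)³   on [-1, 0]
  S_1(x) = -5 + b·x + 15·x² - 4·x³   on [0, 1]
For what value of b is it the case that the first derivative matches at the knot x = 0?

S_0'(x) = -2 - 6·(x + 1) + 18·(x + 1)², so S_0'(0) = 10. On the right, S_1'(0) = b, so b = 10.

10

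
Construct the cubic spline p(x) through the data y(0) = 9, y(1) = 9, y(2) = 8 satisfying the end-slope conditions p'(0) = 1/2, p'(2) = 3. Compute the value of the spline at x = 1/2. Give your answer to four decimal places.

Let M_i = p''(x_i). Step sizes h_i = 1, 1; slopes of the chords Δ_i = (y_(i+1) - y_i)/h_i = 0, -1.
  1·M_0 + 4·M_1 + 1·M_2 = 6(Δ_1 - Δ_0) = -6
Clamped end conditions give two more equations: 2h_0·M_0 + h_0·M_1 = 6(Δ_0 - p'(0)) = -3 and h_1·M_1 + 2h_1·M_2 = 6(p'(2) - Δ_1) = 24.
Solving: M_0 = 5/4, M_1 = -11/2, M_2 = 59/4.
On [0, 1], p(x) = 9 + 1/2·x + 5/8·x² - 9/8·x³.
With x = 1/2: p(1/2) = 593/64.

9.2656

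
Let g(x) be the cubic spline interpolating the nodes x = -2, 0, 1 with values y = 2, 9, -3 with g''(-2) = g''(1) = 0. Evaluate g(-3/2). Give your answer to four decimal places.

Write M_i for g''(x_i). With h_i = 2, 1 and divided differences Δ_i = 7/2, -12, the continuity of g' gives the tridiagonal system
  2·M_0 + 6·M_1 + 1·M_2 = 6(Δ_1 - Δ_0) = -93
Natural end conditions: M_0 = M_2 = 0.
Solving: M_0 = 0, M_1 = -31/2, M_2 = 0.
On [-2, 0], g(x) = 2 + 26/3·(x + 2) + 0·(x + 2)² - 31/24·(x + 2)³.
With (x + 2) = 1/2: g(-3/2) = 395/64.

6.1719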